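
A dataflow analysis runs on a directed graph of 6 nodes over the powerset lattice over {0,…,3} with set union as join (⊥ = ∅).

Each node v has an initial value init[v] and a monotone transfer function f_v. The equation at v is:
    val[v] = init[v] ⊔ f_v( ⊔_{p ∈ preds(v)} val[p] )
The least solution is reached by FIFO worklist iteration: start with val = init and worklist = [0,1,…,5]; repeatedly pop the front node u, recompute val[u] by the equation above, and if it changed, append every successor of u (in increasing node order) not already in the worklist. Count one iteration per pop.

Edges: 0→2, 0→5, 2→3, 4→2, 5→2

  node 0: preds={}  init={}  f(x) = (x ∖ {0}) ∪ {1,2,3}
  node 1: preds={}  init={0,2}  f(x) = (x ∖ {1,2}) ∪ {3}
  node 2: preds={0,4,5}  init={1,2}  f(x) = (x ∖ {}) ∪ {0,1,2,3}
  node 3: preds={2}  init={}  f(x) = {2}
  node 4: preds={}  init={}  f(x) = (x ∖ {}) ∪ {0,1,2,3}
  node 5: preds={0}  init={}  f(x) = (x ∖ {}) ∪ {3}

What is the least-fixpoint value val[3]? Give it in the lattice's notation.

{2}

Iteration log — 7 steps:
  step 1. node 0  ⊔preds={}  new={1,2,3}  old={}  +wl: 
  step 2. node 1  ⊔preds={}  new={0,2,3}  old={0,2}  +wl: 
  step 3. node 2  ⊔preds={1,2,3}  new={0,1,2,3}  old={1,2}  +wl: 
  step 4. node 3  ⊔preds={0,1,2,3}  new={2}  old={}  +wl: 
  step 5. node 4  ⊔preds={}  new={0,1,2,3}  old={}  +wl: 2
  step 6. node 5  ⊔preds={1,2,3}  new={1,2,3}  old={}  +wl: 
  step 7. node 2  ⊔preds={0,1,2,3}  new={0,1,2,3}  stable

Least fixpoint reached:
  node 0: {1,2,3}
  node 1: {0,2,3}
  node 2: {0,1,2,3}
  node 3: {2}
  node 4: {0,1,2,3}
  node 5: {1,2,3}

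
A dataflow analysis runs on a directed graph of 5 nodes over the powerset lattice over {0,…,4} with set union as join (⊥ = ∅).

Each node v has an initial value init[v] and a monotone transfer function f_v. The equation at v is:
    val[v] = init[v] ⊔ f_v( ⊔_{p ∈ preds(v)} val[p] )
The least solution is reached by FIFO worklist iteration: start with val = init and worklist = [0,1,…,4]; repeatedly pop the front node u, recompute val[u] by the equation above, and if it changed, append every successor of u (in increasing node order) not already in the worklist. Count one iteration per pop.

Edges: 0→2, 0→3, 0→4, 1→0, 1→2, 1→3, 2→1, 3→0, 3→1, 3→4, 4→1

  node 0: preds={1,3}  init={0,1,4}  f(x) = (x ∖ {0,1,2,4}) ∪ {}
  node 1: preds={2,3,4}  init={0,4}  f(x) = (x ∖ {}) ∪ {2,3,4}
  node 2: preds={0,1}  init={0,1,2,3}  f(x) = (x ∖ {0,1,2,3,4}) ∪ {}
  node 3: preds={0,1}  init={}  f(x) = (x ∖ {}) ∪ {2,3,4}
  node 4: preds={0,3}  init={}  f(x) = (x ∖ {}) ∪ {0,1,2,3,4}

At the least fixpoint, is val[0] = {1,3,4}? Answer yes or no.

Trace (10 dequeues):
  [1] u=0 | in {0,4} | out {0,1,4} | ==
  [2] u=1 | in {0,1,2,3} | out {0,1,2,3,4} | prev {0,4} | push {0}
  [3] u=2 | in {0,1,2,3,4} | out {0,1,2,3} | ==
  [4] u=3 | in {0,1,2,3,4} | out {0,1,2,3,4} | prev {} | push {1}
  [5] u=4 | in {0,1,2,3,4} | out {0,1,2,3,4} | prev {} | push {}
  [6] u=0 | in {0,1,2,3,4} | out {0,1,3,4} | prev {0,1,4} | push {2,3,4}
  [7] u=1 | in {0,1,2,3,4} | out {0,1,2,3,4} | ==
  [8] u=2 | in {0,1,2,3,4} | out {0,1,2,3} | ==
  [9] u=3 | in {0,1,2,3,4} | out {0,1,2,3,4} | ==
  [10] u=4 | in {0,1,2,3,4} | out {0,1,2,3,4} | ==

Converged values:
  [0] {0,1,3,4}
  [1] {0,1,2,3,4}
  [2] {0,1,2,3}
  [3] {0,1,2,3,4}
  [4] {0,1,2,3,4}

no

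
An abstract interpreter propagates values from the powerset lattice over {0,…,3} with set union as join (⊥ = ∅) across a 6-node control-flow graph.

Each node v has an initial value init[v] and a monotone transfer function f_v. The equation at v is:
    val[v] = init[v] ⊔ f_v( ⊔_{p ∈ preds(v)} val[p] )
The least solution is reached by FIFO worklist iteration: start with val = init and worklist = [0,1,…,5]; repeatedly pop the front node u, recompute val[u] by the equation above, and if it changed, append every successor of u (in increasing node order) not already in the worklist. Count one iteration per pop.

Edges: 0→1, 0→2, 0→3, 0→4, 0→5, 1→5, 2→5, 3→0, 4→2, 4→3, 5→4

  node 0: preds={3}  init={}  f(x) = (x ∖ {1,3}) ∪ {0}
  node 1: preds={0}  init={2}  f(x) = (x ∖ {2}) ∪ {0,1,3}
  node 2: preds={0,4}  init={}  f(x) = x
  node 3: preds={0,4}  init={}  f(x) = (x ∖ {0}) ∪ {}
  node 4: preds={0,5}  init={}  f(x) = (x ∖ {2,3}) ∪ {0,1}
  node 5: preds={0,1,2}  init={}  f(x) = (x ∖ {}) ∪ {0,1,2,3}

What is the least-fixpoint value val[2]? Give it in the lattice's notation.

{0,1}

Trace (11 dequeues):
  [1] u=0 | in {} | out {0} | prev {} | push {}
  [2] u=1 | in {0} | out {0,1,2,3} | prev {2} | push {}
  [3] u=2 | in {0} | out {0} | prev {} | push {}
  [4] u=3 | in {0} | out {} | ==
  [5] u=4 | in {0} | out {0,1} | prev {} | push {2,3}
  [6] u=5 | in {0,1,2,3} | out {0,1,2,3} | prev {} | push {4}
  [7] u=2 | in {0,1} | out {0,1} | prev {0} | push {5}
  [8] u=3 | in {0,1} | out {1} | prev {} | push {0}
  [9] u=4 | in {0,1,2,3} | out {0,1} | ==
  [10] u=5 | in {0,1,2,3} | out {0,1,2,3} | ==
  [11] u=0 | in {1} | out {0} | ==

Converged values:
  [0] {0}
  [1] {0,1,2,3}
  [2] {0,1}
  [3] {1}
  [4] {0,1}
  [5] {0,1,2,3}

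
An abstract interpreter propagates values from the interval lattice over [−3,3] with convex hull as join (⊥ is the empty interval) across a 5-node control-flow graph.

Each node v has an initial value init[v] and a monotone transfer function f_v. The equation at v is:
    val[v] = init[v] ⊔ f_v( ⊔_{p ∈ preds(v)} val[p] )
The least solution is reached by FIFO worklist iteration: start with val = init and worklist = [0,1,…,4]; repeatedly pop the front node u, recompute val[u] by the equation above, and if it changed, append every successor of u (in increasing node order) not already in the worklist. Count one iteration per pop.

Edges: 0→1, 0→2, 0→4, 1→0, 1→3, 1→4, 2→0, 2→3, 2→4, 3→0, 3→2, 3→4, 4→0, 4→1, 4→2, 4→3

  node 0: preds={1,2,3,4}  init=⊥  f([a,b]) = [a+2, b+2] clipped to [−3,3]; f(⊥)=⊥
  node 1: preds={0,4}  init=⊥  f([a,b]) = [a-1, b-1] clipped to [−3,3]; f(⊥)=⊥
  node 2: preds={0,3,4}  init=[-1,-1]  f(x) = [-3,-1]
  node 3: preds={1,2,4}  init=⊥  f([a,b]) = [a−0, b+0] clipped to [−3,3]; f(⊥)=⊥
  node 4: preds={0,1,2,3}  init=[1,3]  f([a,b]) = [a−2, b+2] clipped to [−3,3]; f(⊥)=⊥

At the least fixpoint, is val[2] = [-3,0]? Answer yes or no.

Iteration log — 11 steps:
  step 1. node 0  ⊔preds=[-1,3]  new=[1,3]  old=⊥  +wl: 
  step 2. node 1  ⊔preds=[1,3]  new=[0,2]  old=⊥  +wl: 0
  step 3. node 2  ⊔preds=[1,3]  new=[-3,-1]  old=[-1,-1]  +wl: 
  step 4. node 3  ⊔preds=[-3,3]  new=[-3,3]  old=⊥  +wl: 2
  step 5. node 4  ⊔preds=[-3,3]  new=[-3,3]  old=[1,3]  +wl: 1,3
  step 6. node 0  ⊔preds=[-3,3]  new=[-1,3]  old=[1,3]  +wl: 4
  step 7. node 2  ⊔preds=[-3,3]  new=[-3,-1]  stable
  step 8. node 1  ⊔preds=[-3,3]  new=[-3,2]  old=[0,2]  +wl: 0
  step 9. node 3  ⊔preds=[-3,3]  new=[-3,3]  stable
  step 10. node 4  ⊔preds=[-3,3]  new=[-3,3]  stable
  step 11. node 0  ⊔preds=[-3,3]  new=[-1,3]  stable

Least fixpoint reached:
  node 0: [-1,3]
  node 1: [-3,2]
  node 2: [-3,-1]
  node 3: [-3,3]
  node 4: [-3,3]

no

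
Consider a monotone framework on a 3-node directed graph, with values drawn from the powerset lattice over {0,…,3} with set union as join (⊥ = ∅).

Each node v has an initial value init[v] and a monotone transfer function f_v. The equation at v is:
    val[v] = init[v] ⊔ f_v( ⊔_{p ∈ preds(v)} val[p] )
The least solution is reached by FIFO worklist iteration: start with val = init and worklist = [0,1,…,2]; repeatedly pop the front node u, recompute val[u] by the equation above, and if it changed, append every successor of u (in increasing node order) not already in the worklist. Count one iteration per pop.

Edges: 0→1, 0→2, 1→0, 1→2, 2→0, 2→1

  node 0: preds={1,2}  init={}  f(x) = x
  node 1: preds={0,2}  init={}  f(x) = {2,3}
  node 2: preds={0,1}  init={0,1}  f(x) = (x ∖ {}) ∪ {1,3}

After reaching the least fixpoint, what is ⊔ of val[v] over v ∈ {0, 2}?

{0,1,2,3}

Trace (6 dequeues):
  [1] u=0 | in {0,1} | out {0,1} | prev {} | push {}
  [2] u=1 | in {0,1} | out {2,3} | prev {} | push {0}
  [3] u=2 | in {0,1,2,3} | out {0,1,2,3} | prev {0,1} | push {1}
  [4] u=0 | in {0,1,2,3} | out {0,1,2,3} | prev {0,1} | push {2}
  [5] u=1 | in {0,1,2,3} | out {2,3} | ==
  [6] u=2 | in {0,1,2,3} | out {0,1,2,3} | ==

Converged values:
  [0] {0,1,2,3}
  [1] {2,3}
  [2] {0,1,2,3}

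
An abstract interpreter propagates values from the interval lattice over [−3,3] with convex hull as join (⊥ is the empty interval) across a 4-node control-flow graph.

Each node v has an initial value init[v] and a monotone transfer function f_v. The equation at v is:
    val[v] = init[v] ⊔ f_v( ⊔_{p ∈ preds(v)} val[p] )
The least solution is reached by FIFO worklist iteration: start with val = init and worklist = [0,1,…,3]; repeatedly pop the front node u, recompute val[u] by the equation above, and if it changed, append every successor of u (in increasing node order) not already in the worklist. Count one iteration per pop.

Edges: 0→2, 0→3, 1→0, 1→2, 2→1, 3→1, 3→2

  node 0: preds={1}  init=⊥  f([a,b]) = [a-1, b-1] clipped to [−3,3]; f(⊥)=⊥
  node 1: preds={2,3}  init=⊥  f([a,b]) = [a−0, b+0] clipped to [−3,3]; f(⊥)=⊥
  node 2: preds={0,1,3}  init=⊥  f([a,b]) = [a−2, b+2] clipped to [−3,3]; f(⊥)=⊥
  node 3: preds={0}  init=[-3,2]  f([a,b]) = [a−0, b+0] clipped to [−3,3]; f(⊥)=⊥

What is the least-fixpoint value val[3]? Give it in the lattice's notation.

[-3,2]

Worklist (11 pops):
  #1 pop 0: in=⊥ → ⊥ (no change)
  #2 pop 1: in=[-3,2] → [-3,2] (was ⊥); enqueue [0]
  #3 pop 2: in=[-3,2] → [-3,3] (was ⊥); enqueue [1]
  #4 pop 3: in=⊥ → [-3,2] (no change)
  #5 pop 0: in=[-3,2] → [-3,1] (was ⊥); enqueue [2,3]
  #6 pop 1: in=[-3,3] → [-3,3] (was [-3,2]); enqueue [0]
  #7 pop 2: in=[-3,3] → [-3,3] (no change)
  #8 pop 3: in=[-3,1] → [-3,2] (no change)
  #9 pop 0: in=[-3,3] → [-3,2] (was [-3,1]); enqueue [2,3]
  #10 pop 2: in=[-3,3] → [-3,3] (no change)
  #11 pop 3: in=[-3,2] → [-3,2] (no change)

Fixpoint:
  val[0] = [-3,2]
  val[1] = [-3,3]
  val[2] = [-3,3]
  val[3] = [-3,2]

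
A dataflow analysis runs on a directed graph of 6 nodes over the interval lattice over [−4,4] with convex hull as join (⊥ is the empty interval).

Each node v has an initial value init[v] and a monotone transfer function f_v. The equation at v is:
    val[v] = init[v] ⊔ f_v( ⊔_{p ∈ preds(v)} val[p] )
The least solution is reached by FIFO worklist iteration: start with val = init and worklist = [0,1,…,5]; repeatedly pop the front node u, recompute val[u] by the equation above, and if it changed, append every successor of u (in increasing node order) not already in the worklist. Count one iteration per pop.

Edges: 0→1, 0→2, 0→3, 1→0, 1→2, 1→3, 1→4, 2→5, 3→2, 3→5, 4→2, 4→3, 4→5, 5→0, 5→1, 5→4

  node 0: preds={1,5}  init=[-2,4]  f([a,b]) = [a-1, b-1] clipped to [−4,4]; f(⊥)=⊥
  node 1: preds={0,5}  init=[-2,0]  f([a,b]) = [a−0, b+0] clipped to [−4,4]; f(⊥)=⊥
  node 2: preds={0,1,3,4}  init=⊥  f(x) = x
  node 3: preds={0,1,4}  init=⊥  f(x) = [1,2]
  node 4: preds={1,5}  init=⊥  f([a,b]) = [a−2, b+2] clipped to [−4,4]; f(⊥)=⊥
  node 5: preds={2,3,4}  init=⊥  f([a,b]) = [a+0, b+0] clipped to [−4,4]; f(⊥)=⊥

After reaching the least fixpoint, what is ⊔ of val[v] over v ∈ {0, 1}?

Worklist (15 pops):
  #1 pop 0: in=[-2,0] → [-3,4] (was [-2,4]); enqueue []
  #2 pop 1: in=[-3,4] → [-3,4] (was [-2,0]); enqueue [0]
  #3 pop 2: in=[-3,4] → [-3,4] (was ⊥); enqueue []
  #4 pop 3: in=[-3,4] → [1,2] (was ⊥); enqueue [2]
  #5 pop 4: in=[-3,4] → [-4,4] (was ⊥); enqueue [3]
  #6 pop 5: in=[-4,4] → [-4,4] (was ⊥); enqueue [1,4]
  #7 pop 0: in=[-4,4] → [-4,4] (was [-3,4]); enqueue []
  #8 pop 2: in=[-4,4] → [-4,4] (was [-3,4]); enqueue [5]
  #9 pop 3: in=[-4,4] → [1,2] (no change)
  #10 pop 1: in=[-4,4] → [-4,4] (was [-3,4]); enqueue [0,2,3]
  #11 pop 4: in=[-4,4] → [-4,4] (no change)
  #12 pop 5: in=[-4,4] → [-4,4] (no change)
  #13 pop 0: in=[-4,4] → [-4,4] (no change)
  #14 pop 2: in=[-4,4] → [-4,4] (no change)
  #15 pop 3: in=[-4,4] → [1,2] (no change)

Fixpoint:
  val[0] = [-4,4]
  val[1] = [-4,4]
  val[2] = [-4,4]
  val[3] = [1,2]
  val[4] = [-4,4]
  val[5] = [-4,4]

[-4,4]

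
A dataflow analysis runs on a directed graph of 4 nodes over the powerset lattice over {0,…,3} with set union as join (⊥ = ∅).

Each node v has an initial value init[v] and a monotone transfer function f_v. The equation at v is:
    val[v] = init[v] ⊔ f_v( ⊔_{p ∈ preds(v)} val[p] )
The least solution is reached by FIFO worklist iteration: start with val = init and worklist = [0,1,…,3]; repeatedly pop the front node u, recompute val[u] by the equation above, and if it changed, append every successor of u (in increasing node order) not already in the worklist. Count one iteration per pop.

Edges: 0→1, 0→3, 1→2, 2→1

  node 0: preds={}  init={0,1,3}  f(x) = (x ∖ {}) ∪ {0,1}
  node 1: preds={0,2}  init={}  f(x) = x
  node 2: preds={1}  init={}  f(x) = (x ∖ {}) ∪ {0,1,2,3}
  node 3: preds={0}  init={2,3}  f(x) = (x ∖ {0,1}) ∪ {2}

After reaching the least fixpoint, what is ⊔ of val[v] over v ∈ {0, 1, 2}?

Worklist (6 pops):
  #1 pop 0: in={} → {0,1,3} (no change)
  #2 pop 1: in={0,1,3} → {0,1,3} (was {}); enqueue []
  #3 pop 2: in={0,1,3} → {0,1,2,3} (was {}); enqueue [1]
  #4 pop 3: in={0,1,3} → {2,3} (no change)
  #5 pop 1: in={0,1,2,3} → {0,1,2,3} (was {0,1,3}); enqueue [2]
  #6 pop 2: in={0,1,2,3} → {0,1,2,3} (no change)

Fixpoint:
  val[0] = {0,1,3}
  val[1] = {0,1,2,3}
  val[2] = {0,1,2,3}
  val[3] = {2,3}

{0,1,2,3}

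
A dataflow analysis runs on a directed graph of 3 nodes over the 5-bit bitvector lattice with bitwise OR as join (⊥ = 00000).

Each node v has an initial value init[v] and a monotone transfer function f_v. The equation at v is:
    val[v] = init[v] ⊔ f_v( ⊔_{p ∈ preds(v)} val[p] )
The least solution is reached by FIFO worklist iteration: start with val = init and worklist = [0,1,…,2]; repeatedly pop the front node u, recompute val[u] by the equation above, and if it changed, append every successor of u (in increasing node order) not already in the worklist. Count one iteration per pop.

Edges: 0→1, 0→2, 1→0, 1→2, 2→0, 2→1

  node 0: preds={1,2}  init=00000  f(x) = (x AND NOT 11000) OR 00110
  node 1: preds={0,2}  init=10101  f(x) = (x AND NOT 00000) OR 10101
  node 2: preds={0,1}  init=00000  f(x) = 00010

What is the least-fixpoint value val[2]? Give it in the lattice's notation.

00010

Trace (5 dequeues):
  [1] u=0 | in 10101 | out 00111 | prev 00000 | push {}
  [2] u=1 | in 00111 | out 10111 | prev 10101 | push {0}
  [3] u=2 | in 10111 | out 00010 | prev 00000 | push {1}
  [4] u=0 | in 10111 | out 00111 | ==
  [5] u=1 | in 00111 | out 10111 | ==

Converged values:
  [0] 00111
  [1] 10111
  [2] 00010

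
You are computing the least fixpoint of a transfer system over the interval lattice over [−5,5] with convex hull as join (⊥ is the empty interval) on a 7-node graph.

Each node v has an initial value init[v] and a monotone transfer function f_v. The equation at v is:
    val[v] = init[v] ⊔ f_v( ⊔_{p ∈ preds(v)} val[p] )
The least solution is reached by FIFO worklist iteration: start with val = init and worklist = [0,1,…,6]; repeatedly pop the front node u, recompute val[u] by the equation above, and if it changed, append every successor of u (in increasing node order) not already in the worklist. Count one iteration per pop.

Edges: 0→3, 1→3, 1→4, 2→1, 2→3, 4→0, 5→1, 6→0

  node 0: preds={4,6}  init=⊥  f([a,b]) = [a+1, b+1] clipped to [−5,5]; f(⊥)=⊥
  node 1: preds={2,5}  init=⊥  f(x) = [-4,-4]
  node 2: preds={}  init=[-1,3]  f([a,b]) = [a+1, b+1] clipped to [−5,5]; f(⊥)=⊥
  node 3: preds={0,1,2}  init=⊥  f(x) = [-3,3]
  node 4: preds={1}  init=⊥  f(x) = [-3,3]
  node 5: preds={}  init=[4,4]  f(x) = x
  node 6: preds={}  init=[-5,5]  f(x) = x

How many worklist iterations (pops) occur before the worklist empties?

Worklist (8 pops):
  #1 pop 0: in=[-5,5] → [-4,5] (was ⊥); enqueue []
  #2 pop 1: in=[-1,4] → [-4,-4] (was ⊥); enqueue []
  #3 pop 2: in=⊥ → [-1,3] (no change)
  #4 pop 3: in=[-4,5] → [-3,3] (was ⊥); enqueue []
  #5 pop 4: in=[-4,-4] → [-3,3] (was ⊥); enqueue [0]
  #6 pop 5: in=⊥ → [4,4] (no change)
  #7 pop 6: in=⊥ → [-5,5] (no change)
  #8 pop 0: in=[-5,5] → [-4,5] (no change)

Fixpoint:
  val[0] = [-4,5]
  val[1] = [-4,-4]
  val[2] = [-1,3]
  val[3] = [-3,3]
  val[4] = [-3,3]
  val[5] = [4,4]
  val[6] = [-5,5]

8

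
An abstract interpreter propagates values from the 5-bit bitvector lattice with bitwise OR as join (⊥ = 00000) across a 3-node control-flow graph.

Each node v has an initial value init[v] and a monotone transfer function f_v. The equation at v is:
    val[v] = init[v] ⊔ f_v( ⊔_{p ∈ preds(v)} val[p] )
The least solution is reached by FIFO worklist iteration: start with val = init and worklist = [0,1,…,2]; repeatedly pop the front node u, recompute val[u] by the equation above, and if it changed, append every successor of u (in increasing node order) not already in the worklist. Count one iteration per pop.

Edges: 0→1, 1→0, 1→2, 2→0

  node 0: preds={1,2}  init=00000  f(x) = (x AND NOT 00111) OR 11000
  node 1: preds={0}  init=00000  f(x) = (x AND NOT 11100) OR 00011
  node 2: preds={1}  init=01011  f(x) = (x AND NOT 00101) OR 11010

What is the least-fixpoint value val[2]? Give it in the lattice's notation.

11011

Worklist (4 pops):
  #1 pop 0: in=01011 → 11000 (was 00000); enqueue []
  #2 pop 1: in=11000 → 00011 (was 00000); enqueue [0]
  #3 pop 2: in=00011 → 11011 (was 01011); enqueue []
  #4 pop 0: in=11011 → 11000 (no change)

Fixpoint:
  val[0] = 11000
  val[1] = 00011
  val[2] = 11011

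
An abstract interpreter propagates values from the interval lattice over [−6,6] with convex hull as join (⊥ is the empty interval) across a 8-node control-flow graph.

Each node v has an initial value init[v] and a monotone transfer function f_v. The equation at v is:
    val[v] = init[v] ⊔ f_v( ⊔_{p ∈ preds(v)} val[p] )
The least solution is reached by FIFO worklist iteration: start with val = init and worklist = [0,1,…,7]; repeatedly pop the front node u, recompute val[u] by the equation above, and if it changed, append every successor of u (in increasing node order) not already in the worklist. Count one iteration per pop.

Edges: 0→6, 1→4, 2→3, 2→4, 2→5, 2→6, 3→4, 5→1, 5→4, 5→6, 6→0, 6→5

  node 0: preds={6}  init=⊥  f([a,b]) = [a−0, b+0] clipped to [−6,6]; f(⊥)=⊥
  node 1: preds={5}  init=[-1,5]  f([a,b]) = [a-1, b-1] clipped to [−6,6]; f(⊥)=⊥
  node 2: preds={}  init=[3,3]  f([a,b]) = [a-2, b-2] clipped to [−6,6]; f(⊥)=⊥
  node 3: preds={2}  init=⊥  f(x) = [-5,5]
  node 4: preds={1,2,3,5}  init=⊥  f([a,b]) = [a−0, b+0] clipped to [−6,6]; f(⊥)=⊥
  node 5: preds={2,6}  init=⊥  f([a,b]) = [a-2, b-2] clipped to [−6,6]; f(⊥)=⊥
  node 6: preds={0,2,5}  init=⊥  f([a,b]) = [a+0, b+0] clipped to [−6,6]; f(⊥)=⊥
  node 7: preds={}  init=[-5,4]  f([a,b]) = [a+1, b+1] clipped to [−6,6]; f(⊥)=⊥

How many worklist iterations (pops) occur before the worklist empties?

Worklist (33 pops):
  #1 pop 0: in=⊥ → ⊥ (no change)
  #2 pop 1: in=⊥ → [-1,5] (no change)
  #3 pop 2: in=⊥ → [3,3] (no change)
  #4 pop 3: in=[3,3] → [-5,5] (was ⊥); enqueue []
  #5 pop 4: in=[-5,5] → [-5,5] (was ⊥); enqueue []
  #6 pop 5: in=[3,3] → [1,1] (was ⊥); enqueue [1,4]
  #7 pop 6: in=[1,3] → [1,3] (was ⊥); enqueue [0,5]
  #8 pop 7: in=⊥ → [-5,4] (no change)
  #9 pop 1: in=[1,1] → [-1,5] (no change)
  #10 pop 4: in=[-5,5] → [-5,5] (no change)
  #11 pop 0: in=[1,3] → [1,3] (was ⊥); enqueue [6]
  #12 pop 5: in=[1,3] → [-1,1] (was [1,1]); enqueue [1,4]
  #13 pop 6: in=[-1,3] → [-1,3] (was [1,3]); enqueue [0,5]
  #14 pop 1: in=[-1,1] → [-2,5] (was [-1,5]); enqueue []
  #15 pop 4: in=[-5,5] → [-5,5] (no change)
  #16 pop 0: in=[-1,3] → [-1,3] (was [1,3]); enqueue [6]
  #17 pop 5: in=[-1,3] → [-3,1] (was [-1,1]); enqueue [1,4]
  #18 pop 6: in=[-3,3] → [-3,3] (was [-1,3]); enqueue [0,5]
  #19 pop 1: in=[-3,1] → [-4,5] (was [-2,5]); enqueue []
  #20 pop 4: in=[-5,5] → [-5,5] (no change)
  #21 pop 0: in=[-3,3] → [-3,3] (was [-1,3]); enqueue [6]
  #22 pop 5: in=[-3,3] → [-5,1] (was [-3,1]); enqueue [1,4]
  #23 pop 6: in=[-5,3] → [-5,3] (was [-3,3]); enqueue [0,5]
  #24 pop 1: in=[-5,1] → [-6,5] (was [-4,5]); enqueue []
  #25 pop 4: in=[-6,5] → [-6,5] (was [-5,5]); enqueue []
  #26 pop 0: in=[-5,3] → [-5,3] (was [-3,3]); enqueue [6]
  #27 pop 5: in=[-5,3] → [-6,1] (was [-5,1]); enqueue [1,4]
  #28 pop 6: in=[-6,3] → [-6,3] (was [-5,3]); enqueue [0,5]
  #29 pop 1: in=[-6,1] → [-6,5] (no change)
  #30 pop 4: in=[-6,5] → [-6,5] (no change)
  #31 pop 0: in=[-6,3] → [-6,3] (was [-5,3]); enqueue [6]
  #32 pop 5: in=[-6,3] → [-6,1] (no change)
  #33 pop 6: in=[-6,3] → [-6,3] (no change)

Fixpoint:
  val[0] = [-6,3]
  val[1] = [-6,5]
  val[2] = [3,3]
  val[3] = [-5,5]
  val[4] = [-6,5]
  val[5] = [-6,1]
  val[6] = [-6,3]
  val[7] = [-5,4]

33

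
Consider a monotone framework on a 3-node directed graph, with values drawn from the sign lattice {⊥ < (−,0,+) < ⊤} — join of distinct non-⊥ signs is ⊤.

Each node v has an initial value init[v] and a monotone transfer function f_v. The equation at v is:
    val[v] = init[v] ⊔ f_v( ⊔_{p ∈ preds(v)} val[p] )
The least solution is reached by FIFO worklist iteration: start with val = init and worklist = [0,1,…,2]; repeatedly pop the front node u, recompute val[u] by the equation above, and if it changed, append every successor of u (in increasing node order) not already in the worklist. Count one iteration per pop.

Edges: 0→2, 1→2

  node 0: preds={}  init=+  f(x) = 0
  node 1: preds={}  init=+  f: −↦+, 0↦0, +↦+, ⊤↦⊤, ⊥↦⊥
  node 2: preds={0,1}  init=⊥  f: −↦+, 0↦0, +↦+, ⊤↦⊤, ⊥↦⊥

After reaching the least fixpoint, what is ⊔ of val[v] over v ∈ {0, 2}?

Iteration log — 3 steps:
  step 1. node 0  ⊔preds=⊥  new=⊤  old=+  +wl: 
  step 2. node 1  ⊔preds=⊥  new=+  stable
  step 3. node 2  ⊔preds=⊤  new=⊤  old=⊥  +wl: 

Least fixpoint reached:
  node 0: ⊤
  node 1: +
  node 2: ⊤

⊤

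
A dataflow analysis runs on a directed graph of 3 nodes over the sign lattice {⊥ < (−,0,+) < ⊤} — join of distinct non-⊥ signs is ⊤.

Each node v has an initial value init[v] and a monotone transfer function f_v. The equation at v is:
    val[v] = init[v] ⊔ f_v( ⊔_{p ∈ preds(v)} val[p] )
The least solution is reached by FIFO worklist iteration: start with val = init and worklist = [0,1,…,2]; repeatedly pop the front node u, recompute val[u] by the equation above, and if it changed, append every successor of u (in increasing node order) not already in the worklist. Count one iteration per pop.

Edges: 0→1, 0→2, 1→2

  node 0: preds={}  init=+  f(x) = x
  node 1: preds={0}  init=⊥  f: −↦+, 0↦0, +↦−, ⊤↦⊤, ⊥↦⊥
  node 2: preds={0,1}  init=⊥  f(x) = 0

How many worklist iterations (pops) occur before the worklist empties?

3

Iteration log — 3 steps:
  step 1. node 0  ⊔preds=⊥  new=+  stable
  step 2. node 1  ⊔preds=+  new=−  old=⊥  +wl: 
  step 3. node 2  ⊔preds=⊤  new=0  old=⊥  +wl: 

Least fixpoint reached:
  node 0: +
  node 1: −
  node 2: 0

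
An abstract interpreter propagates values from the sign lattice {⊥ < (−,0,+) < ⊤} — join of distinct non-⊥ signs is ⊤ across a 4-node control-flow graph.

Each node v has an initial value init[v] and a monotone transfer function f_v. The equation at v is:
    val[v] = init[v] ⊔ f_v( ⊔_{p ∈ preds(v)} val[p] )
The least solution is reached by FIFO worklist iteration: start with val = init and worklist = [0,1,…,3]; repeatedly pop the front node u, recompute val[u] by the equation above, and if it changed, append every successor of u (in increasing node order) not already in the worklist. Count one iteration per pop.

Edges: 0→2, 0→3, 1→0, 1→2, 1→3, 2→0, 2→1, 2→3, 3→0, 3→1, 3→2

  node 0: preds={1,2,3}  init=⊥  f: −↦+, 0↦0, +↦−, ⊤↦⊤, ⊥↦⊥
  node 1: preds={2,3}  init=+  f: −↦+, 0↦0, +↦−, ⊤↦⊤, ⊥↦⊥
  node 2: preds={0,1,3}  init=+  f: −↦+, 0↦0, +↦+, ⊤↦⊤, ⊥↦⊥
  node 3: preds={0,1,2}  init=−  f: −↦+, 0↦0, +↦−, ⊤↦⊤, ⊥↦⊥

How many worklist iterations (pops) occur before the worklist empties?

7

Iteration log — 7 steps:
  step 1. node 0  ⊔preds=⊤  new=⊤  old=⊥  +wl: 
  step 2. node 1  ⊔preds=⊤  new=⊤  old=+  +wl: 0
  step 3. node 2  ⊔preds=⊤  new=⊤  old=+  +wl: 1
  step 4. node 3  ⊔preds=⊤  new=⊤  old=−  +wl: 2
  step 5. node 0  ⊔preds=⊤  new=⊤  stable
  step 6. node 1  ⊔preds=⊤  new=⊤  stable
  step 7. node 2  ⊔preds=⊤  new=⊤  stable

Least fixpoint reached:
  node 0: ⊤
  node 1: ⊤
  node 2: ⊤
  node 3: ⊤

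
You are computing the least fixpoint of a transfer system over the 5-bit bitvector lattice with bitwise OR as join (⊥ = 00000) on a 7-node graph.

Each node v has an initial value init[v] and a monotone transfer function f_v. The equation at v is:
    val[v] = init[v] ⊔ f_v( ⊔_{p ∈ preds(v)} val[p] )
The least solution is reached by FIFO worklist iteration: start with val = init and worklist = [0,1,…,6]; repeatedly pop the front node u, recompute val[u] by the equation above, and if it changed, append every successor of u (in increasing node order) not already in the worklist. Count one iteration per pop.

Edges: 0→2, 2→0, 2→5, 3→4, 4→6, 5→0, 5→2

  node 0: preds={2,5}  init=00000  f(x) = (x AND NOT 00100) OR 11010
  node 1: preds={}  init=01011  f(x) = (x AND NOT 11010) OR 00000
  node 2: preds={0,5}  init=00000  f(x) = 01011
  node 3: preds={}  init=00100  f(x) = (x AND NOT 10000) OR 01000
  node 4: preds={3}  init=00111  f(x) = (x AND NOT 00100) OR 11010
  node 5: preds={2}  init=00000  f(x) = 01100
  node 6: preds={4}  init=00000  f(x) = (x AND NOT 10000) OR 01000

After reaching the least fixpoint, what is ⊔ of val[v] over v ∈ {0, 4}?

Trace (9 dequeues):
  [1] u=0 | in 00000 | out 11010 | prev 00000 | push {}
  [2] u=1 | in 00000 | out 01011 | ==
  [3] u=2 | in 11010 | out 01011 | prev 00000 | push {0}
  [4] u=3 | in 00000 | out 01100 | prev 00100 | push {}
  [5] u=4 | in 01100 | out 11111 | prev 00111 | push {}
  [6] u=5 | in 01011 | out 01100 | prev 00000 | push {2}
  [7] u=6 | in 11111 | out 01111 | prev 00000 | push {}
  [8] u=0 | in 01111 | out 11011 | prev 11010 | push {}
  [9] u=2 | in 11111 | out 01011 | ==

Converged values:
  [0] 11011
  [1] 01011
  [2] 01011
  [3] 01100
  [4] 11111
  [5] 01100
  [6] 01111

11111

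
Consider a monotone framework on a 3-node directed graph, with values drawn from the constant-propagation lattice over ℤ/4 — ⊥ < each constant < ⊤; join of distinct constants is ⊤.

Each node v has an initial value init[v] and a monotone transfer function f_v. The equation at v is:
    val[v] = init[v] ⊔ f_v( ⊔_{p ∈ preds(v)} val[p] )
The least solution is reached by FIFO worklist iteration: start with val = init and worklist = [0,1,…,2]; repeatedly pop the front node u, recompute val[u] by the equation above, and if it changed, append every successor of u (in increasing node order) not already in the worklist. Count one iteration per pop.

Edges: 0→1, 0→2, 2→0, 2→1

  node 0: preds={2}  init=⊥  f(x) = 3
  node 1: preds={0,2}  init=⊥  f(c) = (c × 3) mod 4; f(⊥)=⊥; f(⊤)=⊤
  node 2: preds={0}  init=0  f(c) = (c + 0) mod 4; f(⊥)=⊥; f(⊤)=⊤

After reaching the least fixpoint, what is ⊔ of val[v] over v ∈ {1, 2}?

⊤

Worklist (5 pops):
  #1 pop 0: in=0 → 3 (was ⊥); enqueue []
  #2 pop 1: in=⊤ → ⊤ (was ⊥); enqueue []
  #3 pop 2: in=3 → ⊤ (was 0); enqueue [0,1]
  #4 pop 0: in=⊤ → 3 (no change)
  #5 pop 1: in=⊤ → ⊤ (no change)

Fixpoint:
  val[0] = 3
  val[1] = ⊤
  val[2] = ⊤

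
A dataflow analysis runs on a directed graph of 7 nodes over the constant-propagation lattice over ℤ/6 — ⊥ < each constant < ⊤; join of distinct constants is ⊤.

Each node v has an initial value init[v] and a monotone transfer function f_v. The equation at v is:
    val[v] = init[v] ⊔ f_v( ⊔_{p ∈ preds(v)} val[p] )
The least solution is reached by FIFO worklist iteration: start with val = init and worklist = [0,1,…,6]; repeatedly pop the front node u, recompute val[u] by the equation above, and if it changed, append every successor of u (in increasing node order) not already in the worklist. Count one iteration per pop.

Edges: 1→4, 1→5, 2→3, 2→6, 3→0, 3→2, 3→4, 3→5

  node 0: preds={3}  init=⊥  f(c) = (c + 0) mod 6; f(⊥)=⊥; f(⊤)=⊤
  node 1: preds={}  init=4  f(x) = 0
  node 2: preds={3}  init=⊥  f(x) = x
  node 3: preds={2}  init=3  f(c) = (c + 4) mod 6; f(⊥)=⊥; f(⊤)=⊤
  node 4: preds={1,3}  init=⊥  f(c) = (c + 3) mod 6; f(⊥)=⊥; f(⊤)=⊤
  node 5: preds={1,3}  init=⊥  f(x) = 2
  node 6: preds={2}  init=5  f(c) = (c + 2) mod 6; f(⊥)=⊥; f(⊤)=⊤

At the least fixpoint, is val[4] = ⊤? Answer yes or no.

yes

Worklist (11 pops):
  #1 pop 0: in=3 → 3 (was ⊥); enqueue []
  #2 pop 1: in=⊥ → ⊤ (was 4); enqueue []
  #3 pop 2: in=3 → 3 (was ⊥); enqueue []
  #4 pop 3: in=3 → ⊤ (was 3); enqueue [0,2]
  #5 pop 4: in=⊤ → ⊤ (was ⊥); enqueue []
  #6 pop 5: in=⊤ → 2 (was ⊥); enqueue []
  #7 pop 6: in=3 → 5 (no change)
  #8 pop 0: in=⊤ → ⊤ (was 3); enqueue []
  #9 pop 2: in=⊤ → ⊤ (was 3); enqueue [3,6]
  #10 pop 3: in=⊤ → ⊤ (no change)
  #11 pop 6: in=⊤ → ⊤ (was 5); enqueue []

Fixpoint:
  val[0] = ⊤
  val[1] = ⊤
  val[2] = ⊤
  val[3] = ⊤
  val[4] = ⊤
  val[5] = 2
  val[6] = ⊤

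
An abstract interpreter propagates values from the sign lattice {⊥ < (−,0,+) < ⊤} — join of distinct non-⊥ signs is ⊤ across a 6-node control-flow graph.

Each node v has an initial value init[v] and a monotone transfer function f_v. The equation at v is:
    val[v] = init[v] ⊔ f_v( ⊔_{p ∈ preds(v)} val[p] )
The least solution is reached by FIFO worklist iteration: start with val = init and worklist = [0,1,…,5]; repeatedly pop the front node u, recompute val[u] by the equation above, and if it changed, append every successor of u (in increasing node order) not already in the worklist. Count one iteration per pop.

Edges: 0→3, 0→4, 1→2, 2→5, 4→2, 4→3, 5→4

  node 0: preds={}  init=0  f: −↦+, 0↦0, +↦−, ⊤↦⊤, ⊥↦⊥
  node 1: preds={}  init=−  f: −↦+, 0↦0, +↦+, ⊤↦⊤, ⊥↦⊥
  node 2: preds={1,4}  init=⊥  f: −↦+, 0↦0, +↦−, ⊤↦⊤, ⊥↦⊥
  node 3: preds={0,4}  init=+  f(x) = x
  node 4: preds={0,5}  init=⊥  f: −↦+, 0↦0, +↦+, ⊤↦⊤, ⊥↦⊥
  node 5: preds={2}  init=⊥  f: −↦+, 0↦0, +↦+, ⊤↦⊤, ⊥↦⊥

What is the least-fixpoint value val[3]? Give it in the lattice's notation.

Iteration log — 13 steps:
  step 1. node 0  ⊔preds=⊥  new=0  stable
  step 2. node 1  ⊔preds=⊥  new=−  stable
  step 3. node 2  ⊔preds=−  new=+  old=⊥  +wl: 
  step 4. node 3  ⊔preds=0  new=⊤  old=+  +wl: 
  step 5. node 4  ⊔preds=0  new=0  old=⊥  +wl: 2,3
  step 6. node 5  ⊔preds=+  new=+  old=⊥  +wl: 4
  step 7. node 2  ⊔preds=⊤  new=⊤  old=+  +wl: 5
  step 8. node 3  ⊔preds=0  new=⊤  stable
  step 9. node 4  ⊔preds=⊤  new=⊤  old=0  +wl: 2,3
  step 10. node 5  ⊔preds=⊤  new=⊤  old=+  +wl: 4
  step 11. node 2  ⊔preds=⊤  new=⊤  stable
  step 12. node 3  ⊔preds=⊤  new=⊤  stable
  step 13. node 4  ⊔preds=⊤  new=⊤  stable

Least fixpoint reached:
  node 0: 0
  node 1: −
  node 2: ⊤
  node 3: ⊤
  node 4: ⊤
  node 5: ⊤

⊤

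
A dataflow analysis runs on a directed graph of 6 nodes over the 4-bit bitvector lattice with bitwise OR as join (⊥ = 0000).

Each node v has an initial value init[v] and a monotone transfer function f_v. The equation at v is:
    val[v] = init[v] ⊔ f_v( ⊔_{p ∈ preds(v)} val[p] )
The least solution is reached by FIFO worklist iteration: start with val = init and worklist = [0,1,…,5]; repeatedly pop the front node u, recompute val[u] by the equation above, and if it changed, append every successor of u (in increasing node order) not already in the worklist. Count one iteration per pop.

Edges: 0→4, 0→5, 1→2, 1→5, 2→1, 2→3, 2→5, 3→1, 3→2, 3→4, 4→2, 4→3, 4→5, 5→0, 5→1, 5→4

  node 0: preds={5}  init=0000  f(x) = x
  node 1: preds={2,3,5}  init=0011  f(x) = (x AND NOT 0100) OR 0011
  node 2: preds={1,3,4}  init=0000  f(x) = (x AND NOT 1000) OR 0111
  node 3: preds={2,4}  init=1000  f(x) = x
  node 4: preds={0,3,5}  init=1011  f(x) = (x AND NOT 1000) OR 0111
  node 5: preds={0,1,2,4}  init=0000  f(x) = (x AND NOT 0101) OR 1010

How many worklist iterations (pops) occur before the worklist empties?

12

Iteration log — 12 steps:
  step 1. node 0  ⊔preds=0000  new=0000  stable
  step 2. node 1  ⊔preds=1000  new=1011  old=0011  +wl: 
  step 3. node 2  ⊔preds=1011  new=0111  old=0000  +wl: 1
  step 4. node 3  ⊔preds=1111  new=1111  old=1000  +wl: 2
  step 5. node 4  ⊔preds=1111  new=1111  old=1011  +wl: 3
  step 6. node 5  ⊔preds=1111  new=1010  old=0000  +wl: 0,4
  step 7. node 1  ⊔preds=1111  new=1011  stable
  step 8. node 2  ⊔preds=1111  new=0111  stable
  step 9. node 3  ⊔preds=1111  new=1111  stable
  step 10. node 0  ⊔preds=1010  new=1010  old=0000  +wl: 5
  step 11. node 4  ⊔preds=1111  new=1111  stable
  step 12. node 5  ⊔preds=1111  new=1010  stable

Least fixpoint reached:
  node 0: 1010
  node 1: 1011
  node 2: 0111
  node 3: 1111
  node 4: 1111
  node 5: 1010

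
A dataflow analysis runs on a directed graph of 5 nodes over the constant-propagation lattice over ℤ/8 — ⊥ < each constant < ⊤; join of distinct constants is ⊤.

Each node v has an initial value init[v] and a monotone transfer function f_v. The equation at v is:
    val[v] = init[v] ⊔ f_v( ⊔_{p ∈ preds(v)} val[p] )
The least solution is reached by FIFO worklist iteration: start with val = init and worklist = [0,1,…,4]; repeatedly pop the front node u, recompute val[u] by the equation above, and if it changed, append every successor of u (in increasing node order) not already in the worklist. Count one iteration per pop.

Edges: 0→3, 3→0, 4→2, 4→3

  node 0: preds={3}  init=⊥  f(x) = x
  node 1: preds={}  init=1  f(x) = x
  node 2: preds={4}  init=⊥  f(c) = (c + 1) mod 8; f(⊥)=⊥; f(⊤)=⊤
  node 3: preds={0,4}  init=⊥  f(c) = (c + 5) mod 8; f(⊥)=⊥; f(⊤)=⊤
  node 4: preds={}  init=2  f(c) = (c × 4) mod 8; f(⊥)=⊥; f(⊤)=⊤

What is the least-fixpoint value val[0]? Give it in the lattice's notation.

⊤

Worklist (9 pops):
  #1 pop 0: in=⊥ → ⊥ (no change)
  #2 pop 1: in=⊥ → 1 (no change)
  #3 pop 2: in=2 → 3 (was ⊥); enqueue []
  #4 pop 3: in=2 → 7 (was ⊥); enqueue [0]
  #5 pop 4: in=⊥ → 2 (no change)
  #6 pop 0: in=7 → 7 (was ⊥); enqueue [3]
  #7 pop 3: in=⊤ → ⊤ (was 7); enqueue [0]
  #8 pop 0: in=⊤ → ⊤ (was 7); enqueue [3]
  #9 pop 3: in=⊤ → ⊤ (no change)

Fixpoint:
  val[0] = ⊤
  val[1] = 1
  val[2] = 3
  val[3] = ⊤
  val[4] = 2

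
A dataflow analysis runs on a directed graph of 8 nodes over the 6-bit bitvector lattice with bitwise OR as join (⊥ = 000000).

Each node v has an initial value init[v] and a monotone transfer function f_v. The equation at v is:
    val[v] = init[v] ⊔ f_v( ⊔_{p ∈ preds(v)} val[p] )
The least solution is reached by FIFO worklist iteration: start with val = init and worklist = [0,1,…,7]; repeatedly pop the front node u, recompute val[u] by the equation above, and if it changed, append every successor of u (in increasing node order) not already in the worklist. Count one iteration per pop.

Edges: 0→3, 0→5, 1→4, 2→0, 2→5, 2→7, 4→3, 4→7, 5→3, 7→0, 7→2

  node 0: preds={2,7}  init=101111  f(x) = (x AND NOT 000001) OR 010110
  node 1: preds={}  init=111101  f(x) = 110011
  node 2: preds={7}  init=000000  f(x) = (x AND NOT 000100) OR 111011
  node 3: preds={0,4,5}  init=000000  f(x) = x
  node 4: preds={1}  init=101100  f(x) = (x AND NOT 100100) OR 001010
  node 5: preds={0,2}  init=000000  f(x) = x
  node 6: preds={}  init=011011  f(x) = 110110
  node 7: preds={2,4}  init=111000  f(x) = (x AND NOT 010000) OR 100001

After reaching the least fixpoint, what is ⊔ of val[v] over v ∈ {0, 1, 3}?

111111

Iteration log — 11 steps:
  step 1. node 0  ⊔preds=111000  new=111111  old=101111  +wl: 
  step 2. node 1  ⊔preds=000000  new=111111  old=111101  +wl: 
  step 3. node 2  ⊔preds=111000  new=111011  old=000000  +wl: 0
  step 4. node 3  ⊔preds=111111  new=111111  old=000000  +wl: 
  step 5. node 4  ⊔preds=111111  new=111111  old=101100  +wl: 3
  step 6. node 5  ⊔preds=111111  new=111111  old=000000  +wl: 
  step 7. node 6  ⊔preds=000000  new=111111  old=011011  +wl: 
  step 8. node 7  ⊔preds=111111  new=111111  old=111000  +wl: 2
  step 9. node 0  ⊔preds=111111  new=111111  stable
  step 10. node 3  ⊔preds=111111  new=111111  stable
  step 11. node 2  ⊔preds=111111  new=111011  stable

Least fixpoint reached:
  node 0: 111111
  node 1: 111111
  node 2: 111011
  node 3: 111111
  node 4: 111111
  node 5: 111111
  node 6: 111111
  node 7: 111111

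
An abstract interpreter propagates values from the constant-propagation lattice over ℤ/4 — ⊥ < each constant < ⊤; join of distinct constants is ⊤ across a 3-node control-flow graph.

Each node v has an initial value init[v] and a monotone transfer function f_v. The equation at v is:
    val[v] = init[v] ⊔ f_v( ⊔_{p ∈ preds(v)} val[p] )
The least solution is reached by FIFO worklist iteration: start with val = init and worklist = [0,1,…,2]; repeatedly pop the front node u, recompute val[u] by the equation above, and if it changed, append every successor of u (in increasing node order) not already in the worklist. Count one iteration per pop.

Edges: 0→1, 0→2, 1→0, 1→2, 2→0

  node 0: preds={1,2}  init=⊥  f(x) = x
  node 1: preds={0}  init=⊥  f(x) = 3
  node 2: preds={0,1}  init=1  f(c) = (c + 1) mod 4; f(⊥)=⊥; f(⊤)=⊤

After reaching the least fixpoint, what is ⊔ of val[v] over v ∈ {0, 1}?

Trace (6 dequeues):
  [1] u=0 | in 1 | out 1 | prev ⊥ | push {}
  [2] u=1 | in 1 | out 3 | prev ⊥ | push {0}
  [3] u=2 | in ⊤ | out ⊤ | prev 1 | push {}
  [4] u=0 | in ⊤ | out ⊤ | prev 1 | push {1,2}
  [5] u=1 | in ⊤ | out 3 | ==
  [6] u=2 | in ⊤ | out ⊤ | ==

Converged values:
  [0] ⊤
  [1] 3
  [2] ⊤

⊤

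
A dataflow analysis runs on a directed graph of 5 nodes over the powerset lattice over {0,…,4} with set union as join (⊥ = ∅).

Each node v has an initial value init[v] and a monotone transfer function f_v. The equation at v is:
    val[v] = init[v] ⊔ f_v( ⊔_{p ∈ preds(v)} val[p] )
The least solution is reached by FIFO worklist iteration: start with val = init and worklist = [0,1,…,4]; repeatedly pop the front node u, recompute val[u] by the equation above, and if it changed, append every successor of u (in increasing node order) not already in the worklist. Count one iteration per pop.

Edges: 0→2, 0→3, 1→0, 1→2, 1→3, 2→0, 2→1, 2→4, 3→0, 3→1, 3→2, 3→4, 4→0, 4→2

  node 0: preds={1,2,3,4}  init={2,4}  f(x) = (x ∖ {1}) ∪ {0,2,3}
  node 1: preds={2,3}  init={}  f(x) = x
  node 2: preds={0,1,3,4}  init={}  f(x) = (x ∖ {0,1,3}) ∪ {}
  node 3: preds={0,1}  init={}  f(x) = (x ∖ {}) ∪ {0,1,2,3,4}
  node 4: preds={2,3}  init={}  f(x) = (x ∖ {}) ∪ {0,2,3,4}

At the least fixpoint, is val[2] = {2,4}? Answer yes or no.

Trace (10 dequeues):
  [1] u=0 | in {} | out {0,2,3,4} | prev {2,4} | push {}
  [2] u=1 | in {} | out {} | ==
  [3] u=2 | in {0,2,3,4} | out {2,4} | prev {} | push {0,1}
  [4] u=3 | in {0,2,3,4} | out {0,1,2,3,4} | prev {} | push {2}
  [5] u=4 | in {0,1,2,3,4} | out {0,1,2,3,4} | prev {} | push {}
  [6] u=0 | in {0,1,2,3,4} | out {0,2,3,4} | ==
  [7] u=1 | in {0,1,2,3,4} | out {0,1,2,3,4} | prev {} | push {0,3}
  [8] u=2 | in {0,1,2,3,4} | out {2,4} | ==
  [9] u=0 | in {0,1,2,3,4} | out {0,2,3,4} | ==
  [10] u=3 | in {0,1,2,3,4} | out {0,1,2,3,4} | ==

Converged values:
  [0] {0,2,3,4}
  [1] {0,1,2,3,4}
  [2] {2,4}
  [3] {0,1,2,3,4}
  [4] {0,1,2,3,4}

yes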